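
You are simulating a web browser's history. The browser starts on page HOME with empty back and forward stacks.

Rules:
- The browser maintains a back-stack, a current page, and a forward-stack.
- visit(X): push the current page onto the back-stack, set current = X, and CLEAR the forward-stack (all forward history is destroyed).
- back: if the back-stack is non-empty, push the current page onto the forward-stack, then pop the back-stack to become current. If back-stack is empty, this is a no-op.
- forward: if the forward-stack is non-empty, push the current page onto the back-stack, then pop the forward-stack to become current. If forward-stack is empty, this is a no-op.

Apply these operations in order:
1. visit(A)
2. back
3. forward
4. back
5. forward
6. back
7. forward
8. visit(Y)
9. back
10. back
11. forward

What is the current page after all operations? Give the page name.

Answer: A

Derivation:
After 1 (visit(A)): cur=A back=1 fwd=0
After 2 (back): cur=HOME back=0 fwd=1
After 3 (forward): cur=A back=1 fwd=0
After 4 (back): cur=HOME back=0 fwd=1
After 5 (forward): cur=A back=1 fwd=0
After 6 (back): cur=HOME back=0 fwd=1
After 7 (forward): cur=A back=1 fwd=0
After 8 (visit(Y)): cur=Y back=2 fwd=0
After 9 (back): cur=A back=1 fwd=1
After 10 (back): cur=HOME back=0 fwd=2
After 11 (forward): cur=A back=1 fwd=1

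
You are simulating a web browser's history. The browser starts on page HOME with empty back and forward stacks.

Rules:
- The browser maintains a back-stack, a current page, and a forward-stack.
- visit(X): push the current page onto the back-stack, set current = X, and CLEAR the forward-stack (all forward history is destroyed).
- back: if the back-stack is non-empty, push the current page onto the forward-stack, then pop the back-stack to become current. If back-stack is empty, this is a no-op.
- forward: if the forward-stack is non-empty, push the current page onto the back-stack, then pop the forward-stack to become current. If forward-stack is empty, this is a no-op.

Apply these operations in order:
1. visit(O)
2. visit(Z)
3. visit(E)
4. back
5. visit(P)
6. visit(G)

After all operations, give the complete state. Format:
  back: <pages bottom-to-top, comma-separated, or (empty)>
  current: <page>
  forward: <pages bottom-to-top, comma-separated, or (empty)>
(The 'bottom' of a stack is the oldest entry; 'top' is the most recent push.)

After 1 (visit(O)): cur=O back=1 fwd=0
After 2 (visit(Z)): cur=Z back=2 fwd=0
After 3 (visit(E)): cur=E back=3 fwd=0
After 4 (back): cur=Z back=2 fwd=1
After 5 (visit(P)): cur=P back=3 fwd=0
After 6 (visit(G)): cur=G back=4 fwd=0

Answer: back: HOME,O,Z,P
current: G
forward: (empty)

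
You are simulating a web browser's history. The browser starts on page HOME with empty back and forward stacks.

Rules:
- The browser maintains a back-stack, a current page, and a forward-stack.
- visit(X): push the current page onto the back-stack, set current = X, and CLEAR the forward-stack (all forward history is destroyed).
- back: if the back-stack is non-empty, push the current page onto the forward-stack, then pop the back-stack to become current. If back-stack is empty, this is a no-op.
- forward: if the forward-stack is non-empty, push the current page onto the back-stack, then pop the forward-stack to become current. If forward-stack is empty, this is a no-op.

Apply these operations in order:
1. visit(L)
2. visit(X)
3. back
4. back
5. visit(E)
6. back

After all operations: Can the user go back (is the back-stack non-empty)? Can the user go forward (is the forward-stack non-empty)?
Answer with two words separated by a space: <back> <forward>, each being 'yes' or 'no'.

After 1 (visit(L)): cur=L back=1 fwd=0
After 2 (visit(X)): cur=X back=2 fwd=0
After 3 (back): cur=L back=1 fwd=1
After 4 (back): cur=HOME back=0 fwd=2
After 5 (visit(E)): cur=E back=1 fwd=0
After 6 (back): cur=HOME back=0 fwd=1

Answer: no yes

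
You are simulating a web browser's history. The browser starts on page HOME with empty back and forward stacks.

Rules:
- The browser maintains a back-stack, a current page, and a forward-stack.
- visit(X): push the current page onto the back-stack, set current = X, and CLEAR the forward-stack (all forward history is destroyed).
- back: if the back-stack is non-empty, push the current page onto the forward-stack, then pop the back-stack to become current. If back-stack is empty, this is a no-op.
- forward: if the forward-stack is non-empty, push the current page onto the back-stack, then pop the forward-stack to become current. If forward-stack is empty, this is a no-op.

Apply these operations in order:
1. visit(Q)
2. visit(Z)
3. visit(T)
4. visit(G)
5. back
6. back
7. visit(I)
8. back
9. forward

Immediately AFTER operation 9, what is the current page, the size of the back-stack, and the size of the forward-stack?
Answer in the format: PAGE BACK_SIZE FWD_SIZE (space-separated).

After 1 (visit(Q)): cur=Q back=1 fwd=0
After 2 (visit(Z)): cur=Z back=2 fwd=0
After 3 (visit(T)): cur=T back=3 fwd=0
After 4 (visit(G)): cur=G back=4 fwd=0
After 5 (back): cur=T back=3 fwd=1
After 6 (back): cur=Z back=2 fwd=2
After 7 (visit(I)): cur=I back=3 fwd=0
After 8 (back): cur=Z back=2 fwd=1
After 9 (forward): cur=I back=3 fwd=0

I 3 0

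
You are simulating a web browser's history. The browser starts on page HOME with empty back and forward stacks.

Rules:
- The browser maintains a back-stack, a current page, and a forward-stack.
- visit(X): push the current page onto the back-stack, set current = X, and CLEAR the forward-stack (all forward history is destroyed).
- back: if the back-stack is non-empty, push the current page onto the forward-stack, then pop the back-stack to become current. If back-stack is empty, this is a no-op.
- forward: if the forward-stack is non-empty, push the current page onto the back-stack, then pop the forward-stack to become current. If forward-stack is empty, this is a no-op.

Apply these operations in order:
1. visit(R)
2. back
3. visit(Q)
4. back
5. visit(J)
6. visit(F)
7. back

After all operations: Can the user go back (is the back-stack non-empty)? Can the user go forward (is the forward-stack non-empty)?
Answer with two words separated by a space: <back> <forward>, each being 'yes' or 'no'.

Answer: yes yes

Derivation:
After 1 (visit(R)): cur=R back=1 fwd=0
After 2 (back): cur=HOME back=0 fwd=1
After 3 (visit(Q)): cur=Q back=1 fwd=0
After 4 (back): cur=HOME back=0 fwd=1
After 5 (visit(J)): cur=J back=1 fwd=0
After 6 (visit(F)): cur=F back=2 fwd=0
After 7 (back): cur=J back=1 fwd=1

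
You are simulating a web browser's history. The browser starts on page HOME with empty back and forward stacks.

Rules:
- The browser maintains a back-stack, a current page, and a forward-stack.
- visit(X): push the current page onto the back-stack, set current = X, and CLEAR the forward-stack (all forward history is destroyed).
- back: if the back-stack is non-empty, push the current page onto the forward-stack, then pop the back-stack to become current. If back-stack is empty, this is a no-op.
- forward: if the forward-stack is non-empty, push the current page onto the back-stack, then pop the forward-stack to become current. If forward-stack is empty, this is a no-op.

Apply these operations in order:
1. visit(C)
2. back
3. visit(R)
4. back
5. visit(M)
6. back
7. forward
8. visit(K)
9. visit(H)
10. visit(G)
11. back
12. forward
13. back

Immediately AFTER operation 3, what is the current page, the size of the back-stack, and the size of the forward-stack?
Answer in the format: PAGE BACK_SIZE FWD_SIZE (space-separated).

After 1 (visit(C)): cur=C back=1 fwd=0
After 2 (back): cur=HOME back=0 fwd=1
After 3 (visit(R)): cur=R back=1 fwd=0

R 1 0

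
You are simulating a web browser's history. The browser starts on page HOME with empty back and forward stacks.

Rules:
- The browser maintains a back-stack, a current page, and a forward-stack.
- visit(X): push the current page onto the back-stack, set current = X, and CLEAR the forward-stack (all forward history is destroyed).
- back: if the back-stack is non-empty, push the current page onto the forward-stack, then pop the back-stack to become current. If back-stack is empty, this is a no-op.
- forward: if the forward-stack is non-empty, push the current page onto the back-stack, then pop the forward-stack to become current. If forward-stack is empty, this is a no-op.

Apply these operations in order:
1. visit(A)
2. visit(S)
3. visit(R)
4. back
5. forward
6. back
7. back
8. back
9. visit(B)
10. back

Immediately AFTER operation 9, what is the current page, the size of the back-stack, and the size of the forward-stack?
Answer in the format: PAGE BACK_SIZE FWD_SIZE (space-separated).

After 1 (visit(A)): cur=A back=1 fwd=0
After 2 (visit(S)): cur=S back=2 fwd=0
After 3 (visit(R)): cur=R back=3 fwd=0
After 4 (back): cur=S back=2 fwd=1
After 5 (forward): cur=R back=3 fwd=0
After 6 (back): cur=S back=2 fwd=1
After 7 (back): cur=A back=1 fwd=2
After 8 (back): cur=HOME back=0 fwd=3
After 9 (visit(B)): cur=B back=1 fwd=0

B 1 0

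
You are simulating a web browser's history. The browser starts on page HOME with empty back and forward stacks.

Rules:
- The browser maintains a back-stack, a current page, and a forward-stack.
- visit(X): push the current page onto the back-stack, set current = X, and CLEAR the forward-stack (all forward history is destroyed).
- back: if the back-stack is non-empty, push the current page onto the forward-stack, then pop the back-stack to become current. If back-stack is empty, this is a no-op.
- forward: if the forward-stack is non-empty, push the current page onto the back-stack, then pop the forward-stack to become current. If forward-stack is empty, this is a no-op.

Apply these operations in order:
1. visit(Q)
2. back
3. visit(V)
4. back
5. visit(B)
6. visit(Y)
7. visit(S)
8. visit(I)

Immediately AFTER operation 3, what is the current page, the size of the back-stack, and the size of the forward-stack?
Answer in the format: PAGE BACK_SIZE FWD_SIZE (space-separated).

After 1 (visit(Q)): cur=Q back=1 fwd=0
After 2 (back): cur=HOME back=0 fwd=1
After 3 (visit(V)): cur=V back=1 fwd=0

V 1 0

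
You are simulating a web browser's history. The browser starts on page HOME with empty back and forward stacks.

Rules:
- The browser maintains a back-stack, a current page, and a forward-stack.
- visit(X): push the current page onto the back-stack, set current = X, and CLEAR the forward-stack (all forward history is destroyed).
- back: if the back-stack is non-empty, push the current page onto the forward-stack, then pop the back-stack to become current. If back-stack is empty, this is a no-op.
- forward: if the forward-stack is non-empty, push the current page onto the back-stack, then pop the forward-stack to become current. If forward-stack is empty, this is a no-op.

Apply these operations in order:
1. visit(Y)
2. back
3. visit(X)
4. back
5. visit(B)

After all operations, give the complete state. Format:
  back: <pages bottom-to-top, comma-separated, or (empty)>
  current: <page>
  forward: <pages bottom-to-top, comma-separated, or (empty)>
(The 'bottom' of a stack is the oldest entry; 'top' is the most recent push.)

Answer: back: HOME
current: B
forward: (empty)

Derivation:
After 1 (visit(Y)): cur=Y back=1 fwd=0
After 2 (back): cur=HOME back=0 fwd=1
After 3 (visit(X)): cur=X back=1 fwd=0
After 4 (back): cur=HOME back=0 fwd=1
After 5 (visit(B)): cur=B back=1 fwd=0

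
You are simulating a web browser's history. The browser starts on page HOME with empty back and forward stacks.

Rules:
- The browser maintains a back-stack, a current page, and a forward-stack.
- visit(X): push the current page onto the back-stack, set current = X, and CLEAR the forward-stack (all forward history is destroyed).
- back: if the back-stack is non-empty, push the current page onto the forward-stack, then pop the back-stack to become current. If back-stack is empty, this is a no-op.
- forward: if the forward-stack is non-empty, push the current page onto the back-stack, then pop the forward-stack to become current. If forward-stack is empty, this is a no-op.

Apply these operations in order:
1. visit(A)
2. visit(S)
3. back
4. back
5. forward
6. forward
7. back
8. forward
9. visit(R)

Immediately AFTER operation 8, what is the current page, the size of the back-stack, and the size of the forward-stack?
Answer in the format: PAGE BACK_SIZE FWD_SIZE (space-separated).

After 1 (visit(A)): cur=A back=1 fwd=0
After 2 (visit(S)): cur=S back=2 fwd=0
After 3 (back): cur=A back=1 fwd=1
After 4 (back): cur=HOME back=0 fwd=2
After 5 (forward): cur=A back=1 fwd=1
After 6 (forward): cur=S back=2 fwd=0
After 7 (back): cur=A back=1 fwd=1
After 8 (forward): cur=S back=2 fwd=0

S 2 0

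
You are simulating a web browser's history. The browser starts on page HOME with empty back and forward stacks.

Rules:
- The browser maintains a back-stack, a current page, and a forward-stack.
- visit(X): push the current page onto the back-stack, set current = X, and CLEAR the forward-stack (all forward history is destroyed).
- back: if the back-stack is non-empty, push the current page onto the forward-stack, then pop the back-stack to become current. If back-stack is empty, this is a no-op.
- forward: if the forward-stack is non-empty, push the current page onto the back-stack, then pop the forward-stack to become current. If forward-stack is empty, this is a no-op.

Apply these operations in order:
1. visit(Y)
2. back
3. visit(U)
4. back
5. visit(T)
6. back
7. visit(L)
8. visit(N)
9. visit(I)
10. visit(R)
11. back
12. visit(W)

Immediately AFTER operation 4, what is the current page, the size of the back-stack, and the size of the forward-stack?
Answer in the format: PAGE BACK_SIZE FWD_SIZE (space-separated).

After 1 (visit(Y)): cur=Y back=1 fwd=0
After 2 (back): cur=HOME back=0 fwd=1
After 3 (visit(U)): cur=U back=1 fwd=0
After 4 (back): cur=HOME back=0 fwd=1

HOME 0 1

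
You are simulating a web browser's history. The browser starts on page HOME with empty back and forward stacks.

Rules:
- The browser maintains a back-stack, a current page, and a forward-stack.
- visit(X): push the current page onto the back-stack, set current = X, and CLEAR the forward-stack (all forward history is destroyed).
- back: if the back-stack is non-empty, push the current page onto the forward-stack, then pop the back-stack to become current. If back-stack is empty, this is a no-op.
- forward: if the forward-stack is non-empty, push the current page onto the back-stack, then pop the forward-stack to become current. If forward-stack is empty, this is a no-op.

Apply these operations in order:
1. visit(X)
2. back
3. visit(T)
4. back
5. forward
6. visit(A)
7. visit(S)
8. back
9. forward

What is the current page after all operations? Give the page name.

Answer: S

Derivation:
After 1 (visit(X)): cur=X back=1 fwd=0
After 2 (back): cur=HOME back=0 fwd=1
After 3 (visit(T)): cur=T back=1 fwd=0
After 4 (back): cur=HOME back=0 fwd=1
After 5 (forward): cur=T back=1 fwd=0
After 6 (visit(A)): cur=A back=2 fwd=0
After 7 (visit(S)): cur=S back=3 fwd=0
After 8 (back): cur=A back=2 fwd=1
After 9 (forward): cur=S back=3 fwd=0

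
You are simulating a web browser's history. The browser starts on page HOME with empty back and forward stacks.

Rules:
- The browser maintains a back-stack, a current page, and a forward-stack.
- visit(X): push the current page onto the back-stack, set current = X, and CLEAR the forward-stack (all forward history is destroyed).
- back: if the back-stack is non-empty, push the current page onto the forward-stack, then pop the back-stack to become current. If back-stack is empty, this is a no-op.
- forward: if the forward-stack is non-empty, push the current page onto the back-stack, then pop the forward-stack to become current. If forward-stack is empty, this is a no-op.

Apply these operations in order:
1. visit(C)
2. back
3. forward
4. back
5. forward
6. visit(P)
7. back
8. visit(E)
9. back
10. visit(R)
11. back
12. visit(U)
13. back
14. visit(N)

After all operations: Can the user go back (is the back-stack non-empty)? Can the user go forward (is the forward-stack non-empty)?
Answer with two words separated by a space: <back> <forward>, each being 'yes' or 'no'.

Answer: yes no

Derivation:
After 1 (visit(C)): cur=C back=1 fwd=0
After 2 (back): cur=HOME back=0 fwd=1
After 3 (forward): cur=C back=1 fwd=0
After 4 (back): cur=HOME back=0 fwd=1
After 5 (forward): cur=C back=1 fwd=0
After 6 (visit(P)): cur=P back=2 fwd=0
After 7 (back): cur=C back=1 fwd=1
After 8 (visit(E)): cur=E back=2 fwd=0
After 9 (back): cur=C back=1 fwd=1
After 10 (visit(R)): cur=R back=2 fwd=0
After 11 (back): cur=C back=1 fwd=1
After 12 (visit(U)): cur=U back=2 fwd=0
After 13 (back): cur=C back=1 fwd=1
After 14 (visit(N)): cur=N back=2 fwd=0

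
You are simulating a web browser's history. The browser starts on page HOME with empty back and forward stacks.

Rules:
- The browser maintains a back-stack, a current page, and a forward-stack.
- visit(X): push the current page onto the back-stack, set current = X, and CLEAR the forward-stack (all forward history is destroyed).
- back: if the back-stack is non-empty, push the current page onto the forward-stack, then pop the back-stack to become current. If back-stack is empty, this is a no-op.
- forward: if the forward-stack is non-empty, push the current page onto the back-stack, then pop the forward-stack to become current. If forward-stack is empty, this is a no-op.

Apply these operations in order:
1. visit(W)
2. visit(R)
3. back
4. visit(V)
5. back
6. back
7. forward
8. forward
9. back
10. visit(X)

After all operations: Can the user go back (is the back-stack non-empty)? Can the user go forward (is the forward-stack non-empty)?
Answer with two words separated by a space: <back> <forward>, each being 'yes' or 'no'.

After 1 (visit(W)): cur=W back=1 fwd=0
After 2 (visit(R)): cur=R back=2 fwd=0
After 3 (back): cur=W back=1 fwd=1
After 4 (visit(V)): cur=V back=2 fwd=0
After 5 (back): cur=W back=1 fwd=1
After 6 (back): cur=HOME back=0 fwd=2
After 7 (forward): cur=W back=1 fwd=1
After 8 (forward): cur=V back=2 fwd=0
After 9 (back): cur=W back=1 fwd=1
After 10 (visit(X)): cur=X back=2 fwd=0

Answer: yes no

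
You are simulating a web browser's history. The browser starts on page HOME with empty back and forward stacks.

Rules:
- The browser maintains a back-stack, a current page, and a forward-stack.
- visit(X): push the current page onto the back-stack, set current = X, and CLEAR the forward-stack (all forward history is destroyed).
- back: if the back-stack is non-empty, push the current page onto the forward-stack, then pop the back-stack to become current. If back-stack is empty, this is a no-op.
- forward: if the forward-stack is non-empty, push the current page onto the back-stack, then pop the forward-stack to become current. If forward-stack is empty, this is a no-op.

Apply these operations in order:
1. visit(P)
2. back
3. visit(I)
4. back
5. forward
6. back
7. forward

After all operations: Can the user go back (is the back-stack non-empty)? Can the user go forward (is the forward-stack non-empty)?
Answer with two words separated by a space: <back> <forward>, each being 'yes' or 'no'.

Answer: yes no

Derivation:
After 1 (visit(P)): cur=P back=1 fwd=0
After 2 (back): cur=HOME back=0 fwd=1
After 3 (visit(I)): cur=I back=1 fwd=0
After 4 (back): cur=HOME back=0 fwd=1
After 5 (forward): cur=I back=1 fwd=0
After 6 (back): cur=HOME back=0 fwd=1
After 7 (forward): cur=I back=1 fwd=0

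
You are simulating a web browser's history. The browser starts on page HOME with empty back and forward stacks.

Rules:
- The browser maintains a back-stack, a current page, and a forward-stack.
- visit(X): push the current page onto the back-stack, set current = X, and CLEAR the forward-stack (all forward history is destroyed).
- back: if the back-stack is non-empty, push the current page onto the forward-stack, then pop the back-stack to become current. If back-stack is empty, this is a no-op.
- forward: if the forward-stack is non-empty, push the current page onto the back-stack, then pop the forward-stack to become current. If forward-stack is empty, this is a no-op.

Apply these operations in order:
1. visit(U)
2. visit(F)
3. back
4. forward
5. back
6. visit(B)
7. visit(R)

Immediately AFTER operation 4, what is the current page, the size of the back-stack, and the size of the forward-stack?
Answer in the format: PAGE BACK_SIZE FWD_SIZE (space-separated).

After 1 (visit(U)): cur=U back=1 fwd=0
After 2 (visit(F)): cur=F back=2 fwd=0
After 3 (back): cur=U back=1 fwd=1
After 4 (forward): cur=F back=2 fwd=0

F 2 0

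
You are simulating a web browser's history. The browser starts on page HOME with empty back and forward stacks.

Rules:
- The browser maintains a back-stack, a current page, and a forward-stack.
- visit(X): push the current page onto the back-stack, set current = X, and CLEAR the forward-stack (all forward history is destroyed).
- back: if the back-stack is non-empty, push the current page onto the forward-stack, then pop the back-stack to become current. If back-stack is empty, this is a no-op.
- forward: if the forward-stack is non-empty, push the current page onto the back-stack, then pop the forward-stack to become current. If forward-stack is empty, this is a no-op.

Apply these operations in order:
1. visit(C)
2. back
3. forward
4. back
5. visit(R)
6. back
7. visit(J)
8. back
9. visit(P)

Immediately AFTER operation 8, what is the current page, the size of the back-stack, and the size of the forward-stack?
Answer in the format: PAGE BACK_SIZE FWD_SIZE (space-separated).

After 1 (visit(C)): cur=C back=1 fwd=0
After 2 (back): cur=HOME back=0 fwd=1
After 3 (forward): cur=C back=1 fwd=0
After 4 (back): cur=HOME back=0 fwd=1
After 5 (visit(R)): cur=R back=1 fwd=0
After 6 (back): cur=HOME back=0 fwd=1
After 7 (visit(J)): cur=J back=1 fwd=0
After 8 (back): cur=HOME back=0 fwd=1

HOME 0 1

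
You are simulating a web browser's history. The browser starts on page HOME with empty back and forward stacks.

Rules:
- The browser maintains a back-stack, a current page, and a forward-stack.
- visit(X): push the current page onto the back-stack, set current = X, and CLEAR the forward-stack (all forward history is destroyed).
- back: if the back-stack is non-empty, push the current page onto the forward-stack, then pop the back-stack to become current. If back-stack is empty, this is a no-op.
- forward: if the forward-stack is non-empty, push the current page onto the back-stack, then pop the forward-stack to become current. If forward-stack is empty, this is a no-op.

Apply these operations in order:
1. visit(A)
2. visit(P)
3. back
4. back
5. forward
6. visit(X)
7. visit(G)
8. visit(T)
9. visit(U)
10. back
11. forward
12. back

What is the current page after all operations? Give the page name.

After 1 (visit(A)): cur=A back=1 fwd=0
After 2 (visit(P)): cur=P back=2 fwd=0
After 3 (back): cur=A back=1 fwd=1
After 4 (back): cur=HOME back=0 fwd=2
After 5 (forward): cur=A back=1 fwd=1
After 6 (visit(X)): cur=X back=2 fwd=0
After 7 (visit(G)): cur=G back=3 fwd=0
After 8 (visit(T)): cur=T back=4 fwd=0
After 9 (visit(U)): cur=U back=5 fwd=0
After 10 (back): cur=T back=4 fwd=1
After 11 (forward): cur=U back=5 fwd=0
After 12 (back): cur=T back=4 fwd=1

Answer: T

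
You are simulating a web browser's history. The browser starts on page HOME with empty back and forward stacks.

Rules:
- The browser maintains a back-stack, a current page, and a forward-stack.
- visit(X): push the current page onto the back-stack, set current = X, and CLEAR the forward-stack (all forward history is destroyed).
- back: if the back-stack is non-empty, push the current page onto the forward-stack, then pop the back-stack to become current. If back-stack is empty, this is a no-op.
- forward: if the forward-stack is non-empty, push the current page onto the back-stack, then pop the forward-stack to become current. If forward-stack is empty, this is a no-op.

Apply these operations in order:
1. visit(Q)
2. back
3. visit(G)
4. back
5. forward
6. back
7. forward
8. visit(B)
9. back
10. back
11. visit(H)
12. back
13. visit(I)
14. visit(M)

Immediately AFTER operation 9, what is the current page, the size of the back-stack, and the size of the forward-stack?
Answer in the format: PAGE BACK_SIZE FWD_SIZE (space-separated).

After 1 (visit(Q)): cur=Q back=1 fwd=0
After 2 (back): cur=HOME back=0 fwd=1
After 3 (visit(G)): cur=G back=1 fwd=0
After 4 (back): cur=HOME back=0 fwd=1
After 5 (forward): cur=G back=1 fwd=0
After 6 (back): cur=HOME back=0 fwd=1
After 7 (forward): cur=G back=1 fwd=0
After 8 (visit(B)): cur=B back=2 fwd=0
After 9 (back): cur=G back=1 fwd=1

G 1 1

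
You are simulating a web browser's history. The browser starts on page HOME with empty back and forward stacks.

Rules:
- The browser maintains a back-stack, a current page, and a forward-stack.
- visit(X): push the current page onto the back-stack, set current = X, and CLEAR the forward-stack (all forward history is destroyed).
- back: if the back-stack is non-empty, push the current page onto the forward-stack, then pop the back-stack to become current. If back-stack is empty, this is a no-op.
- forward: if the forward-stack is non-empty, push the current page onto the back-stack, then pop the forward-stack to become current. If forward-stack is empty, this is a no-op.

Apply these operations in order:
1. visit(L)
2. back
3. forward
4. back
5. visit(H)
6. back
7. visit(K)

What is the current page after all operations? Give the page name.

After 1 (visit(L)): cur=L back=1 fwd=0
After 2 (back): cur=HOME back=0 fwd=1
After 3 (forward): cur=L back=1 fwd=0
After 4 (back): cur=HOME back=0 fwd=1
After 5 (visit(H)): cur=H back=1 fwd=0
After 6 (back): cur=HOME back=0 fwd=1
After 7 (visit(K)): cur=K back=1 fwd=0

Answer: K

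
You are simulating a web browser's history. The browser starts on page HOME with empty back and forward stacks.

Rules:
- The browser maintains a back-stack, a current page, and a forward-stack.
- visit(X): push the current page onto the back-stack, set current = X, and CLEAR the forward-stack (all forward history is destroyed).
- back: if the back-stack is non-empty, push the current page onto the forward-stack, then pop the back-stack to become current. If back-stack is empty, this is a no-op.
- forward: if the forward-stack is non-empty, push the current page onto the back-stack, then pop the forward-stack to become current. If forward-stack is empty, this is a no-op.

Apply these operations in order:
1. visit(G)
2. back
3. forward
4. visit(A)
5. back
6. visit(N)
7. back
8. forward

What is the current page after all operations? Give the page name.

Answer: N

Derivation:
After 1 (visit(G)): cur=G back=1 fwd=0
After 2 (back): cur=HOME back=0 fwd=1
After 3 (forward): cur=G back=1 fwd=0
After 4 (visit(A)): cur=A back=2 fwd=0
After 5 (back): cur=G back=1 fwd=1
After 6 (visit(N)): cur=N back=2 fwd=0
After 7 (back): cur=G back=1 fwd=1
After 8 (forward): cur=N back=2 fwd=0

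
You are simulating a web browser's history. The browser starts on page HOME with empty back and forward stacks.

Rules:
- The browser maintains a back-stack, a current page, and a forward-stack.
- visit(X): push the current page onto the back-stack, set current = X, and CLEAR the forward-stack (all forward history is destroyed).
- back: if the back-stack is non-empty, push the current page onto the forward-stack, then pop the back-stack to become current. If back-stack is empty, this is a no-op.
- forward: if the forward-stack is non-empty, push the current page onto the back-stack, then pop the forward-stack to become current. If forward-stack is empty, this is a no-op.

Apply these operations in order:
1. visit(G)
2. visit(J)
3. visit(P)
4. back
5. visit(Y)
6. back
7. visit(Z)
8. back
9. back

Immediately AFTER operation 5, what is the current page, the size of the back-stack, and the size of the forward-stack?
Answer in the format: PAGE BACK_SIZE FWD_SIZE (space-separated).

After 1 (visit(G)): cur=G back=1 fwd=0
After 2 (visit(J)): cur=J back=2 fwd=0
After 3 (visit(P)): cur=P back=3 fwd=0
After 4 (back): cur=J back=2 fwd=1
After 5 (visit(Y)): cur=Y back=3 fwd=0

Y 3 0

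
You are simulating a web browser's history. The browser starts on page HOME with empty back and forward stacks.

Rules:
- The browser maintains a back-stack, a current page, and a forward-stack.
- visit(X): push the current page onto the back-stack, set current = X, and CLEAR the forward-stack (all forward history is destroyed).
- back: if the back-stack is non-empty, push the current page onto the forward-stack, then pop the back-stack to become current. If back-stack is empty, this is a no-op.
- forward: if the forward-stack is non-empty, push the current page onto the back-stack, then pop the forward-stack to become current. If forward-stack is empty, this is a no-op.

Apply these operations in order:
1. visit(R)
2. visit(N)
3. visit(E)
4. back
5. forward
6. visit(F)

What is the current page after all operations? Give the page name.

Answer: F

Derivation:
After 1 (visit(R)): cur=R back=1 fwd=0
After 2 (visit(N)): cur=N back=2 fwd=0
After 3 (visit(E)): cur=E back=3 fwd=0
After 4 (back): cur=N back=2 fwd=1
After 5 (forward): cur=E back=3 fwd=0
After 6 (visit(F)): cur=F back=4 fwd=0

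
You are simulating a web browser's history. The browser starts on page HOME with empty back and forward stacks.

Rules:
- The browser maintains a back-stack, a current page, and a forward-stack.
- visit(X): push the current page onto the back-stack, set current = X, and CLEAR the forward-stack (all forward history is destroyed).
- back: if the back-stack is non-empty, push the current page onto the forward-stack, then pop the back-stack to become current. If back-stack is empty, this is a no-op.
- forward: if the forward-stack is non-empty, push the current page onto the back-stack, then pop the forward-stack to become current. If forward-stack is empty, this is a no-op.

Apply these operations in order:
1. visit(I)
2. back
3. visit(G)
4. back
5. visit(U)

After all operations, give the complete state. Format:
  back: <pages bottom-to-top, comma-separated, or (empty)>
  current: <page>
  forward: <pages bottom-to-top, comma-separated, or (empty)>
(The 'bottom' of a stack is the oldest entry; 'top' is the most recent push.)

Answer: back: HOME
current: U
forward: (empty)

Derivation:
After 1 (visit(I)): cur=I back=1 fwd=0
After 2 (back): cur=HOME back=0 fwd=1
After 3 (visit(G)): cur=G back=1 fwd=0
After 4 (back): cur=HOME back=0 fwd=1
After 5 (visit(U)): cur=U back=1 fwd=0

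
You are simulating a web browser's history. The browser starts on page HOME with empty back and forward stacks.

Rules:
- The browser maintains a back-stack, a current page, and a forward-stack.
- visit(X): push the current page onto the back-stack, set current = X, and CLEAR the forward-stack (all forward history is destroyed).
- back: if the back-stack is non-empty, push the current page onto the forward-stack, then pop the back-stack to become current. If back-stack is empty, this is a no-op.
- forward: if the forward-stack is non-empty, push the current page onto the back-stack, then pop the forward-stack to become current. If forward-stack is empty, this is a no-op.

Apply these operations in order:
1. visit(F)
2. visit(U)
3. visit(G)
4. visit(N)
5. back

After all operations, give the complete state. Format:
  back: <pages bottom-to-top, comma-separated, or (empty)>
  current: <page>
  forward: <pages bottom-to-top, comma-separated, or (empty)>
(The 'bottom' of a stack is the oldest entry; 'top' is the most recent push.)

After 1 (visit(F)): cur=F back=1 fwd=0
After 2 (visit(U)): cur=U back=2 fwd=0
After 3 (visit(G)): cur=G back=3 fwd=0
After 4 (visit(N)): cur=N back=4 fwd=0
After 5 (back): cur=G back=3 fwd=1

Answer: back: HOME,F,U
current: G
forward: N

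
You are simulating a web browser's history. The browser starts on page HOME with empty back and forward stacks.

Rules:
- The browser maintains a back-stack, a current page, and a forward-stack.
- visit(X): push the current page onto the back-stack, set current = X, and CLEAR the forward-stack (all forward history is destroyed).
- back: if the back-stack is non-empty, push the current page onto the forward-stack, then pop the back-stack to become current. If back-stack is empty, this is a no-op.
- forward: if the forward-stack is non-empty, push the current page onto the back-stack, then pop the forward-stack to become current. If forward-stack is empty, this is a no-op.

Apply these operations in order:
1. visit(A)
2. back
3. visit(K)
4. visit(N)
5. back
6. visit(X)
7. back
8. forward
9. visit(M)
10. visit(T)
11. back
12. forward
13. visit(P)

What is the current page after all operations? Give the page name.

Answer: P

Derivation:
After 1 (visit(A)): cur=A back=1 fwd=0
After 2 (back): cur=HOME back=0 fwd=1
After 3 (visit(K)): cur=K back=1 fwd=0
After 4 (visit(N)): cur=N back=2 fwd=0
After 5 (back): cur=K back=1 fwd=1
After 6 (visit(X)): cur=X back=2 fwd=0
After 7 (back): cur=K back=1 fwd=1
After 8 (forward): cur=X back=2 fwd=0
After 9 (visit(M)): cur=M back=3 fwd=0
After 10 (visit(T)): cur=T back=4 fwd=0
After 11 (back): cur=M back=3 fwd=1
After 12 (forward): cur=T back=4 fwd=0
After 13 (visit(P)): cur=P back=5 fwd=0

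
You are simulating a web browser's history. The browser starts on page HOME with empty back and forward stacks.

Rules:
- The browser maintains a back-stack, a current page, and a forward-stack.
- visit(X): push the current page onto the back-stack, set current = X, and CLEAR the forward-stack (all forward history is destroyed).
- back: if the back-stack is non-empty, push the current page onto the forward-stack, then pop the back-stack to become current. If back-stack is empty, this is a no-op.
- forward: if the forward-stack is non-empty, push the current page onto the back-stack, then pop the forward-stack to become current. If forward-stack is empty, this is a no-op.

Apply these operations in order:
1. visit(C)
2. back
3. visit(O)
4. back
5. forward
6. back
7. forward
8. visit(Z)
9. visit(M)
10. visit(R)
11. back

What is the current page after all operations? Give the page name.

After 1 (visit(C)): cur=C back=1 fwd=0
After 2 (back): cur=HOME back=0 fwd=1
After 3 (visit(O)): cur=O back=1 fwd=0
After 4 (back): cur=HOME back=0 fwd=1
After 5 (forward): cur=O back=1 fwd=0
After 6 (back): cur=HOME back=0 fwd=1
After 7 (forward): cur=O back=1 fwd=0
After 8 (visit(Z)): cur=Z back=2 fwd=0
After 9 (visit(M)): cur=M back=3 fwd=0
After 10 (visit(R)): cur=R back=4 fwd=0
After 11 (back): cur=M back=3 fwd=1

Answer: M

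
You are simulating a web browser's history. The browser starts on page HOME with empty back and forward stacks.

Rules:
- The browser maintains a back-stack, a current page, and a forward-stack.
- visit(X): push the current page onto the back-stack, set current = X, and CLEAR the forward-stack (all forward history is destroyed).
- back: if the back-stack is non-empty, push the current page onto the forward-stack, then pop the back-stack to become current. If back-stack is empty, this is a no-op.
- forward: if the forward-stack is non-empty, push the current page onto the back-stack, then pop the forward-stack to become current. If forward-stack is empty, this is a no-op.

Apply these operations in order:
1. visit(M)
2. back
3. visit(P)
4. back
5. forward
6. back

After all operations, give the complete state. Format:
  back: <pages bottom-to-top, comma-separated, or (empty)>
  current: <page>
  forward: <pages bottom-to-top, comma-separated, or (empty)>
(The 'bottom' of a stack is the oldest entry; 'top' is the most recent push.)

Answer: back: (empty)
current: HOME
forward: P

Derivation:
After 1 (visit(M)): cur=M back=1 fwd=0
After 2 (back): cur=HOME back=0 fwd=1
After 3 (visit(P)): cur=P back=1 fwd=0
After 4 (back): cur=HOME back=0 fwd=1
After 5 (forward): cur=P back=1 fwd=0
After 6 (back): cur=HOME back=0 fwd=1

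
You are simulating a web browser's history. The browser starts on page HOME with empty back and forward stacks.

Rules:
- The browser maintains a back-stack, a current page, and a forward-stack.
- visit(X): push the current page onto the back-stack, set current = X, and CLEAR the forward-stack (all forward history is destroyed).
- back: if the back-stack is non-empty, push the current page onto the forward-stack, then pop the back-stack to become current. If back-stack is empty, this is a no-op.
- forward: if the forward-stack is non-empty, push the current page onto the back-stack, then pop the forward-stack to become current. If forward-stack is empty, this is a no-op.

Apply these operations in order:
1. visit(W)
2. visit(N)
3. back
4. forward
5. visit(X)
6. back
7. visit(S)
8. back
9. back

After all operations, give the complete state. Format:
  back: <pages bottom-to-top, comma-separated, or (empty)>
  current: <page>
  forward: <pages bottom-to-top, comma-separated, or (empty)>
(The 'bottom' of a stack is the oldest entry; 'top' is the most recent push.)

Answer: back: HOME
current: W
forward: S,N

Derivation:
After 1 (visit(W)): cur=W back=1 fwd=0
After 2 (visit(N)): cur=N back=2 fwd=0
After 3 (back): cur=W back=1 fwd=1
After 4 (forward): cur=N back=2 fwd=0
After 5 (visit(X)): cur=X back=3 fwd=0
After 6 (back): cur=N back=2 fwd=1
After 7 (visit(S)): cur=S back=3 fwd=0
After 8 (back): cur=N back=2 fwd=1
After 9 (back): cur=W back=1 fwd=2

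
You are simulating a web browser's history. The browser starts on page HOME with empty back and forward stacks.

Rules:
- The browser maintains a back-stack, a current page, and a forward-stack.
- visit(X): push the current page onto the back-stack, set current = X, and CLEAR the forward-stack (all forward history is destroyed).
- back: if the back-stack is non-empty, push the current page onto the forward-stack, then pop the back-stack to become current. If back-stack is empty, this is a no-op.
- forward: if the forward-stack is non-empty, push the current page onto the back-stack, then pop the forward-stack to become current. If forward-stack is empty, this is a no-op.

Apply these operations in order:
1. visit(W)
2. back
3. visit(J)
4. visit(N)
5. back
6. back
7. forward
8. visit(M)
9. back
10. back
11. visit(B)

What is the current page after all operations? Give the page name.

After 1 (visit(W)): cur=W back=1 fwd=0
After 2 (back): cur=HOME back=0 fwd=1
After 3 (visit(J)): cur=J back=1 fwd=0
After 4 (visit(N)): cur=N back=2 fwd=0
After 5 (back): cur=J back=1 fwd=1
After 6 (back): cur=HOME back=0 fwd=2
After 7 (forward): cur=J back=1 fwd=1
After 8 (visit(M)): cur=M back=2 fwd=0
After 9 (back): cur=J back=1 fwd=1
After 10 (back): cur=HOME back=0 fwd=2
After 11 (visit(B)): cur=B back=1 fwd=0

Answer: B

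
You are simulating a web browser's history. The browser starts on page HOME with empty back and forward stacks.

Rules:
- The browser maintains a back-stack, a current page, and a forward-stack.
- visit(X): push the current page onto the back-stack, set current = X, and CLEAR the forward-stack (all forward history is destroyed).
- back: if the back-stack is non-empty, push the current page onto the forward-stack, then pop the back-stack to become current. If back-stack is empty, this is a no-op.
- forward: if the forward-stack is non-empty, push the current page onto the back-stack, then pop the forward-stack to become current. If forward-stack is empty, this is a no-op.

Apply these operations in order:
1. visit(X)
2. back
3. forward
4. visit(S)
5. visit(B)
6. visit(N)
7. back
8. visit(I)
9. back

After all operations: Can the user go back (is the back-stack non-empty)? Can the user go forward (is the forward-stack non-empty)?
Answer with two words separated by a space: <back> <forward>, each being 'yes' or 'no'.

Answer: yes yes

Derivation:
After 1 (visit(X)): cur=X back=1 fwd=0
After 2 (back): cur=HOME back=0 fwd=1
After 3 (forward): cur=X back=1 fwd=0
After 4 (visit(S)): cur=S back=2 fwd=0
After 5 (visit(B)): cur=B back=3 fwd=0
After 6 (visit(N)): cur=N back=4 fwd=0
After 7 (back): cur=B back=3 fwd=1
After 8 (visit(I)): cur=I back=4 fwd=0
After 9 (back): cur=B back=3 fwd=1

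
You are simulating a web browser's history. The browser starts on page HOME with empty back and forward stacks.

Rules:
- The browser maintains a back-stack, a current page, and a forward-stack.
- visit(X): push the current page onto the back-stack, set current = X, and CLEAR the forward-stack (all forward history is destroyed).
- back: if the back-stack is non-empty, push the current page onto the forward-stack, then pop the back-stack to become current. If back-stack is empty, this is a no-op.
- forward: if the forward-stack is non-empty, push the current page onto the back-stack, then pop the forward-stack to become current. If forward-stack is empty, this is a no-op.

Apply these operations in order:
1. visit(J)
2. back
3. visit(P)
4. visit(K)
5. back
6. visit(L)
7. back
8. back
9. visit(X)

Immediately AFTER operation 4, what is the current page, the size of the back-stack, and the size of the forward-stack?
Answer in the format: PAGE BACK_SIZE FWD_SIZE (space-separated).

After 1 (visit(J)): cur=J back=1 fwd=0
After 2 (back): cur=HOME back=0 fwd=1
After 3 (visit(P)): cur=P back=1 fwd=0
After 4 (visit(K)): cur=K back=2 fwd=0

K 2 0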